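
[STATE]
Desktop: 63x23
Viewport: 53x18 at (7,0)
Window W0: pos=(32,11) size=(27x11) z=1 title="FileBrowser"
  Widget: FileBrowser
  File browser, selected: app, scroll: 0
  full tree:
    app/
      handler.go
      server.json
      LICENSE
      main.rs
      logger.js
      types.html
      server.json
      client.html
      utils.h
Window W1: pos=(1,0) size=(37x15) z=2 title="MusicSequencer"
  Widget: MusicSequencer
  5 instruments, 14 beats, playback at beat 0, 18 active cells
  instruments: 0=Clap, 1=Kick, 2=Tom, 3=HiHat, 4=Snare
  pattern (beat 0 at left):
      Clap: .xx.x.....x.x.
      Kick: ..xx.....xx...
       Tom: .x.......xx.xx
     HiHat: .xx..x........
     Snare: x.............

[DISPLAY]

━━━━━━━━━━━━━━━━━━━━━━━━━━━━━━┓                      
cSequencer                    ┃                      
──────────────────────────────┨                      
 ▼1234567890123               ┃                      
p·██·█·····█·█·               ┃                      
k··██·····██···               ┃                      
m·█·······██·██               ┃                      
t·██··█········               ┃                      
e█·············               ┃                      
                              ┃                      
                              ┃                      
                              ┃━━━━━━━━━━━━━━━━━━━━┓ 
                              ┃Browser             ┃ 
                              ┃────────────────────┨ 
━━━━━━━━━━━━━━━━━━━━━━━━━━━━━━┛ app/               ┃ 
                         ┃    handler.go           ┃ 
                         ┃    server.json          ┃ 
                         ┃    LICENSE              ┃ 


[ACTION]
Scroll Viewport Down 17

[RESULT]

k··██·····██···               ┃                      
m·█·······██·██               ┃                      
t·██··█········               ┃                      
e█·············               ┃                      
                              ┃                      
                              ┃                      
                              ┃━━━━━━━━━━━━━━━━━━━━┓ 
                              ┃Browser             ┃ 
                              ┃────────────────────┨ 
━━━━━━━━━━━━━━━━━━━━━━━━━━━━━━┛ app/               ┃ 
                         ┃    handler.go           ┃ 
                         ┃    server.json          ┃ 
                         ┃    LICENSE              ┃ 
                         ┃    main.rs              ┃ 
                         ┃    logger.js            ┃ 
                         ┃    types.html           ┃ 
                         ┗━━━━━━━━━━━━━━━━━━━━━━━━━┛ 
                                                     


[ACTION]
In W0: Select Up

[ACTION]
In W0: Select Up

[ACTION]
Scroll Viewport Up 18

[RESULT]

━━━━━━━━━━━━━━━━━━━━━━━━━━━━━━┓                      
cSequencer                    ┃                      
──────────────────────────────┨                      
 ▼1234567890123               ┃                      
p·██·█·····█·█·               ┃                      
k··██·····██···               ┃                      
m·█·······██·██               ┃                      
t·██··█········               ┃                      
e█·············               ┃                      
                              ┃                      
                              ┃                      
                              ┃━━━━━━━━━━━━━━━━━━━━┓ 
                              ┃Browser             ┃ 
                              ┃────────────────────┨ 
━━━━━━━━━━━━━━━━━━━━━━━━━━━━━━┛ app/               ┃ 
                         ┃    handler.go           ┃ 
                         ┃    server.json          ┃ 
                         ┃    LICENSE              ┃ 


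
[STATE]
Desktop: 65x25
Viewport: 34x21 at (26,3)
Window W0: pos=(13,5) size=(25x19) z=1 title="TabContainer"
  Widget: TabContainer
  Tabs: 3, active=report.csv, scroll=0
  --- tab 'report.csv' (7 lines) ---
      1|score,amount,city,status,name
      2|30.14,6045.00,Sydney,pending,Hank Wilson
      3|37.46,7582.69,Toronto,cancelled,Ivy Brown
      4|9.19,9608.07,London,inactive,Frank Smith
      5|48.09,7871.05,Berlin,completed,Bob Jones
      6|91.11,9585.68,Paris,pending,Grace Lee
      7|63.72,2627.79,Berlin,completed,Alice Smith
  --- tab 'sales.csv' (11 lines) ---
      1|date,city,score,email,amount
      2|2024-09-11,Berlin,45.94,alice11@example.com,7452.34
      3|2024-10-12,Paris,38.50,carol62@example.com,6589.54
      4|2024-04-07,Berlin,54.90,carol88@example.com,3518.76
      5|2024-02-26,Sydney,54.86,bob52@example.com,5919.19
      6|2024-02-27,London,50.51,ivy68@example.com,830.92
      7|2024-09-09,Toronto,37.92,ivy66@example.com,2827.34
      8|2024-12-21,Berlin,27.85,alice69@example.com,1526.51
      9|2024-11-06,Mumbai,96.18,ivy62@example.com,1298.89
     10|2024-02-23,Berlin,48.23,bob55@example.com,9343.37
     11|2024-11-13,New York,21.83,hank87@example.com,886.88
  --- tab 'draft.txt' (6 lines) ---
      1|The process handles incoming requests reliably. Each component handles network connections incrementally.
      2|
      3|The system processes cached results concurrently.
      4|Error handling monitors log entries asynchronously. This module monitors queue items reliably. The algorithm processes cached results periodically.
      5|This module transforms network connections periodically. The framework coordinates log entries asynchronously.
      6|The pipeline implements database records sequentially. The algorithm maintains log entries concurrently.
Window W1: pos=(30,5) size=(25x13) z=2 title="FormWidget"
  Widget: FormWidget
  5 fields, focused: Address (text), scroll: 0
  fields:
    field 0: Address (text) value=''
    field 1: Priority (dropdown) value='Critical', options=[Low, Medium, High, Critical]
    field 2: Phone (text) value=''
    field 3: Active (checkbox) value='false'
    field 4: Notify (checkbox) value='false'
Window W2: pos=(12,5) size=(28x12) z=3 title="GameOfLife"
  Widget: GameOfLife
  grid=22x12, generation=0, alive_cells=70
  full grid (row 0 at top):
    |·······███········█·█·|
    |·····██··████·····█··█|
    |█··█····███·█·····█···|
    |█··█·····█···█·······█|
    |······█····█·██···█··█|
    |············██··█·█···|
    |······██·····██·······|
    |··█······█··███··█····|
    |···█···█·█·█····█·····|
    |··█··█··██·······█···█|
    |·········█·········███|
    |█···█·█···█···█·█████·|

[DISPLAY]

                                  
                                  
━━━━━━━━━━━━━┓━━━━━━━━━━━━━━┓     
             ┃et            ┃     
─────────────┨──────────────┨     
             ┃:    [       ]┃     
·····█···    ┃y:   [Critic▼]┃     
█·······█    ┃     [       ]┃     
██···█··█    ┃     [ ]      ┃     
█··█·█···    ┃     [ ]      ┃     
██·······    ┃              ┃     
██··█····    ┃              ┃     
···█·····    ┃              ┃     
━━━━━━━━━━━━━┛              ┃     
    ┗━━━━━━━━━━━━━━━━━━━━━━━┛     
           ┃                      
           ┃                      
           ┃                      
           ┃                      
           ┃                      
━━━━━━━━━━━┛                      


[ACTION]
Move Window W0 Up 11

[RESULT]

│ sales.csv┃                      
───────────┃                      
━━━━━━━━━━━━━┓━━━━━━━━━━━━━━┓     
             ┃et            ┃     
─────────────┨──────────────┨     
             ┃:    [       ]┃     
·····█···    ┃y:   [Critic▼]┃     
█·······█    ┃     [       ]┃     
██···█··█    ┃     [ ]      ┃     
█··█·█···    ┃     [ ]      ┃     
██·······    ┃              ┃     
██··█····    ┃              ┃     
···█·····    ┃              ┃     
━━━━━━━━━━━━━┛              ┃     
    ┗━━━━━━━━━━━━━━━━━━━━━━━┛     
━━━━━━━━━━━┛                      
                                  
                                  
                                  
                                  
                                  


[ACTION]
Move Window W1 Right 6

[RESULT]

│ sales.csv┃                      
───────────┃                      
━━━━━━━━━━━━━┓━━━━━━━━━━━━━━━━━━━━
             ┃rmWidget            
─────────────┨────────────────────
             ┃ddress:    [       ]
·····█···    ┃riority:   [Critic▼]
█·······█    ┃hone:      [       ]
██···█··█    ┃ctive:     [ ]      
█··█·█···    ┃otify:     [ ]      
██·······    ┃                    
██··█····    ┃                    
···█·····    ┃                    
━━━━━━━━━━━━━┛                    
          ┗━━━━━━━━━━━━━━━━━━━━━━━
━━━━━━━━━━━┛                      
                                  
                                  
                                  
                                  
                                  


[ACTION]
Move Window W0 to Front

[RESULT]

│ sales.csv┃                      
───────────┃                      
,city,statu┃━┓━━━━━━━━━━━━━━━━━━━━
0,Sydney,pe┃ ┃rmWidget            
9,Toronto,c┃─┨────────────────────
,London,ina┃ ┃ddress:    [       ]
5,Berlin,co┃ ┃riority:   [Critic▼]
8,Paris,pen┃ ┃hone:      [       ]
9,Berlin,co┃ ┃ctive:     [ ]      
           ┃ ┃otify:     [ ]      
           ┃ ┃                    
           ┃ ┃                    
           ┃ ┃                    
           ┃━┛                    
           ┃━━━━━━━━━━━━━━━━━━━━━━
━━━━━━━━━━━┛                      
                                  
                                  
                                  
                                  
                                  


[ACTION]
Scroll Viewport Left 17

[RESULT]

    ┃[report.csv]│ sales.csv┃     
    ┃───────────────────────┃     
   ┏┃score,amount,city,statu┃━┓━━━
   ┃┃30.14,6045.00,Sydney,pe┃ ┃rmW
   ┠┃37.46,7582.69,Toronto,c┃─┨───
   ┃┃9.19,9608.07,London,ina┃ ┃ddr
   ┃┃48.09,7871.05,Berlin,co┃ ┃rio
   ┃┃91.11,9585.68,Paris,pen┃ ┃hon
   ┃┃63.72,2627.79,Berlin,co┃ ┃cti
   ┃┃                       ┃ ┃oti
   ┃┃                       ┃ ┃   
   ┃┃                       ┃ ┃   
   ┃┃                       ┃ ┃   
   ┗┃                       ┃━┛   
    ┃                       ┃━━━━━
    ┗━━━━━━━━━━━━━━━━━━━━━━━┛     
                                  
                                  
                                  
                                  
                                  


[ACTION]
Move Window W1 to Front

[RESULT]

    ┃[report.csv]│ sales.csv┃     
    ┃───────────────────────┃     
   ┏┃score,amount,city,stat┏━━━━━━
   ┃┃30.14,6045.00,Sydney,p┃ FormW
   ┠┃37.46,7582.69,Toronto,┠──────
   ┃┃9.19,9608.07,London,in┃> Addr
   ┃┃48.09,7871.05,Berlin,c┃  Prio
   ┃┃91.11,9585.68,Paris,pe┃  Phon
   ┃┃63.72,2627.79,Berlin,c┃  Acti
   ┃┃                      ┃  Noti
   ┃┃                      ┃      
   ┃┃                      ┃      
   ┃┃                      ┃      
   ┗┃                      ┃      
    ┃                      ┗━━━━━━
    ┗━━━━━━━━━━━━━━━━━━━━━━━┛     
                                  
                                  
                                  
                                  
                                  


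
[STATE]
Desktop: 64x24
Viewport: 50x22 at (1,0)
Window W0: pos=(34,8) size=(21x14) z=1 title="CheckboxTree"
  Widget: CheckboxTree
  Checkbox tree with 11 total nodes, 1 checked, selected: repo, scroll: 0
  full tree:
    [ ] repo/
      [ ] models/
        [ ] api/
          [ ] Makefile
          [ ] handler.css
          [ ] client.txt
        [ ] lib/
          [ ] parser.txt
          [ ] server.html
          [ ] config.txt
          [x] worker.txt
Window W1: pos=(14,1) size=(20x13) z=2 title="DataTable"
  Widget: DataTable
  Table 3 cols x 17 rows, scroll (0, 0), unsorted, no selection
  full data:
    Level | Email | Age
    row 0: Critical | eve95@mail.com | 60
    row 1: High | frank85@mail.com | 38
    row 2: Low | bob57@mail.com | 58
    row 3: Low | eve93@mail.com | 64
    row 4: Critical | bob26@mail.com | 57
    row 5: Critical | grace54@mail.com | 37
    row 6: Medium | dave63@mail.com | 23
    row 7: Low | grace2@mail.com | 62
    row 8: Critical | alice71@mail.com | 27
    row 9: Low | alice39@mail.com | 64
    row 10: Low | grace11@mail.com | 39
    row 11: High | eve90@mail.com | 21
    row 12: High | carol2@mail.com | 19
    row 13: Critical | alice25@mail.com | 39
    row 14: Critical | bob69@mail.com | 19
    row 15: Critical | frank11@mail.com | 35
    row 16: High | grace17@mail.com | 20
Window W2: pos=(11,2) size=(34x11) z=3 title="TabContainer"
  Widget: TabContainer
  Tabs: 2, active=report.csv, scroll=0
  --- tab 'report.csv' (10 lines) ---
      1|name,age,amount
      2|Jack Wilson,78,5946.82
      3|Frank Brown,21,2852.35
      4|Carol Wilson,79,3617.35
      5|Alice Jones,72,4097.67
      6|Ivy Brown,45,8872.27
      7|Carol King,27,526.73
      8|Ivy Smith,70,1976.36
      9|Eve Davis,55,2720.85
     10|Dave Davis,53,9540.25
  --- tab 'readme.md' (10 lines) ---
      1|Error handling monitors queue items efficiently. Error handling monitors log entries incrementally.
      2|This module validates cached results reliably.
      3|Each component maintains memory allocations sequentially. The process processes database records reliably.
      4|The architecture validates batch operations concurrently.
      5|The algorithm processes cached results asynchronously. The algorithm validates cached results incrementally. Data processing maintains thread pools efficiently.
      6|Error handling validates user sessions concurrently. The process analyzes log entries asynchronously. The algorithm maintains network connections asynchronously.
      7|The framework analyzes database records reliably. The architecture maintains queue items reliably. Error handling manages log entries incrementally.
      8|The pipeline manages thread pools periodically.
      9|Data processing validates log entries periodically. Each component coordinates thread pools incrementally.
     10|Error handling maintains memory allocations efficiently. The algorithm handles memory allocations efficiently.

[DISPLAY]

                                                  
             ┏━━━━━━━━━━━━━━━━━━┓                 
          ┏━━━━━━━━━━━━━━━━━━━━━━━━━━━━━━━━┓      
          ┃ TabContainer                   ┃      
          ┠────────────────────────────────┨      
          ┃[report.csv]│ readme.md         ┃      
          ┃────────────────────────────────┃      
          ┃name,age,amount                 ┃      
          ┃Jack Wilson,78,5946.82          ┃━━━━━━
          ┃Frank Brown,21,2852.35          ┃ree   
          ┃Carol Wilson,79,3617.35         ┃──────
          ┃Alice Jones,72,4097.67          ┃      
          ┗━━━━━━━━━━━━━━━━━━━━━━━━━━━━━━━━┛els/  
             ┗━━━━━━━━━━━━━━━━━━┛┃     [ ] api/   
                                 ┃       [ ] Makef
                                 ┃       [ ] handl
                                 ┃       [ ] clien
                                 ┃     [-] lib/   
                                 ┃       [ ] parse
                                 ┃       [ ] serve
                                 ┃       [ ] confi
                                 ┗━━━━━━━━━━━━━━━━


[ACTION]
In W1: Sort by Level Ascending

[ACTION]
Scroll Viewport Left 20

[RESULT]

                                                  
              ┏━━━━━━━━━━━━━━━━━━┓                
           ┏━━━━━━━━━━━━━━━━━━━━━━━━━━━━━━━━┓     
           ┃ TabContainer                   ┃     
           ┠────────────────────────────────┨     
           ┃[report.csv]│ readme.md         ┃     
           ┃────────────────────────────────┃     
           ┃name,age,amount                 ┃     
           ┃Jack Wilson,78,5946.82          ┃━━━━━
           ┃Frank Brown,21,2852.35          ┃ree  
           ┃Carol Wilson,79,3617.35         ┃─────
           ┃Alice Jones,72,4097.67          ┃     
           ┗━━━━━━━━━━━━━━━━━━━━━━━━━━━━━━━━┛els/ 
              ┗━━━━━━━━━━━━━━━━━━┛┃     [ ] api/  
                                  ┃       [ ] Make
                                  ┃       [ ] hand
                                  ┃       [ ] clie
                                  ┃     [-] lib/  
                                  ┃       [ ] pars
                                  ┃       [ ] serv
                                  ┃       [ ] conf
                                  ┗━━━━━━━━━━━━━━━


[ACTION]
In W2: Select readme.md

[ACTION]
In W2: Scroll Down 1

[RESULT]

                                                  
              ┏━━━━━━━━━━━━━━━━━━┓                
           ┏━━━━━━━━━━━━━━━━━━━━━━━━━━━━━━━━┓     
           ┃ TabContainer                   ┃     
           ┠────────────────────────────────┨     
           ┃ report.csv │[readme.md]        ┃     
           ┃────────────────────────────────┃     
           ┃This module validates cached res┃     
           ┃Each component maintains memory ┃━━━━━
           ┃The architecture validates batch┃ree  
           ┃The algorithm processes cached r┃─────
           ┃Error handling validates user se┃     
           ┗━━━━━━━━━━━━━━━━━━━━━━━━━━━━━━━━┛els/ 
              ┗━━━━━━━━━━━━━━━━━━┛┃     [ ] api/  
                                  ┃       [ ] Make
                                  ┃       [ ] hand
                                  ┃       [ ] clie
                                  ┃     [-] lib/  
                                  ┃       [ ] pars
                                  ┃       [ ] serv
                                  ┃       [ ] conf
                                  ┗━━━━━━━━━━━━━━━


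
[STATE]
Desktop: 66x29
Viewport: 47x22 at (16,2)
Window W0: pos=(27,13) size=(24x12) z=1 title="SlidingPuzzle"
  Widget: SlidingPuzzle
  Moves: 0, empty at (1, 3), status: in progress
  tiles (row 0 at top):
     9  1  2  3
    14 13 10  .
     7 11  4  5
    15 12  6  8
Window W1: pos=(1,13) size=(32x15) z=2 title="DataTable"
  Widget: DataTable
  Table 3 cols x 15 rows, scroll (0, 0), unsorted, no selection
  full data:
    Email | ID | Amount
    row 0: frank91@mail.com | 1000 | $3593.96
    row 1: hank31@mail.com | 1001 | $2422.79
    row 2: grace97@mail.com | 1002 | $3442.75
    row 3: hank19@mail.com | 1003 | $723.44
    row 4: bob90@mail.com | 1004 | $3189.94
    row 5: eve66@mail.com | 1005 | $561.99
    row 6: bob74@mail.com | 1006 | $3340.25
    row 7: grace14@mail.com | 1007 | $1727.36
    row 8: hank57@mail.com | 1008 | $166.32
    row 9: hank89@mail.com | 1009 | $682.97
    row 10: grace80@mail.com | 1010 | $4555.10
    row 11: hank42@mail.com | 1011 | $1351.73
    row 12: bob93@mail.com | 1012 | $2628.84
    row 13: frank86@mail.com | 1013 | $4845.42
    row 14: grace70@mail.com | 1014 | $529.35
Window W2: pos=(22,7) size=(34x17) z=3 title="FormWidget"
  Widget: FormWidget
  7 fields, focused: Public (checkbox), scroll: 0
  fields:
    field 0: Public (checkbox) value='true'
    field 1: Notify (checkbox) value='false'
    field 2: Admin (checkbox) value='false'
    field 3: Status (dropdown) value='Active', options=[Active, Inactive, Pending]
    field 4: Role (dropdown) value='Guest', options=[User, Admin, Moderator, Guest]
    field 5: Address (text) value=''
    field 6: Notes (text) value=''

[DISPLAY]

                                               
                                               
                                               
                                               
                                               
      ┏━━━━━━━━━━━━━━━━━━━━━━━━━━━━━━━━┓       
      ┃ FormWidget                     ┃       
      ┠────────────────────────────────┨       
      ┃> Public:     [x]               ┃       
      ┃  Notify:     [ ]               ┃       
      ┃  Admin:      [ ]               ┃       
━━━━━━┃  Status:     [Active         ▼]┃       
      ┃  Role:       [Guest          ▼]┃       
──────┃  Address:    [                ]┃       
  │ID ┃  Notes:      [                ]┃       
──┼───┃                                ┃       
om│100┃                                ┃       
m │100┃                                ┃       
om│100┃                                ┃       
m │100┃                                ┃       
  │100┃                                ┃       
  │100┗━━━━━━━━━━━━━━━━━━━━━━━━━━━━━━━━┛       


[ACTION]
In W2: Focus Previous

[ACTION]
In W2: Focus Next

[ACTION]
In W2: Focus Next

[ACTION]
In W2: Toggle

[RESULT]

                                               
                                               
                                               
                                               
                                               
      ┏━━━━━━━━━━━━━━━━━━━━━━━━━━━━━━━━┓       
      ┃ FormWidget                     ┃       
      ┠────────────────────────────────┨       
      ┃  Public:     [x]               ┃       
      ┃> Notify:     [x]               ┃       
      ┃  Admin:      [ ]               ┃       
━━━━━━┃  Status:     [Active         ▼]┃       
      ┃  Role:       [Guest          ▼]┃       
──────┃  Address:    [                ]┃       
  │ID ┃  Notes:      [                ]┃       
──┼───┃                                ┃       
om│100┃                                ┃       
m │100┃                                ┃       
om│100┃                                ┃       
m │100┃                                ┃       
  │100┃                                ┃       
  │100┗━━━━━━━━━━━━━━━━━━━━━━━━━━━━━━━━┛       


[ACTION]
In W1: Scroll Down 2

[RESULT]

                                               
                                               
                                               
                                               
                                               
      ┏━━━━━━━━━━━━━━━━━━━━━━━━━━━━━━━━┓       
      ┃ FormWidget                     ┃       
      ┠────────────────────────────────┨       
      ┃  Public:     [x]               ┃       
      ┃> Notify:     [x]               ┃       
      ┃  Admin:      [ ]               ┃       
━━━━━━┃  Status:     [Active         ▼]┃       
      ┃  Role:       [Guest          ▼]┃       
──────┃  Address:    [                ]┃       
  │ID ┃  Notes:      [                ]┃       
──┼───┃                                ┃       
om│100┃                                ┃       
m │100┃                                ┃       
  │100┃                                ┃       
  │100┃                                ┃       
  │100┃                                ┃       
om│100┗━━━━━━━━━━━━━━━━━━━━━━━━━━━━━━━━┛       


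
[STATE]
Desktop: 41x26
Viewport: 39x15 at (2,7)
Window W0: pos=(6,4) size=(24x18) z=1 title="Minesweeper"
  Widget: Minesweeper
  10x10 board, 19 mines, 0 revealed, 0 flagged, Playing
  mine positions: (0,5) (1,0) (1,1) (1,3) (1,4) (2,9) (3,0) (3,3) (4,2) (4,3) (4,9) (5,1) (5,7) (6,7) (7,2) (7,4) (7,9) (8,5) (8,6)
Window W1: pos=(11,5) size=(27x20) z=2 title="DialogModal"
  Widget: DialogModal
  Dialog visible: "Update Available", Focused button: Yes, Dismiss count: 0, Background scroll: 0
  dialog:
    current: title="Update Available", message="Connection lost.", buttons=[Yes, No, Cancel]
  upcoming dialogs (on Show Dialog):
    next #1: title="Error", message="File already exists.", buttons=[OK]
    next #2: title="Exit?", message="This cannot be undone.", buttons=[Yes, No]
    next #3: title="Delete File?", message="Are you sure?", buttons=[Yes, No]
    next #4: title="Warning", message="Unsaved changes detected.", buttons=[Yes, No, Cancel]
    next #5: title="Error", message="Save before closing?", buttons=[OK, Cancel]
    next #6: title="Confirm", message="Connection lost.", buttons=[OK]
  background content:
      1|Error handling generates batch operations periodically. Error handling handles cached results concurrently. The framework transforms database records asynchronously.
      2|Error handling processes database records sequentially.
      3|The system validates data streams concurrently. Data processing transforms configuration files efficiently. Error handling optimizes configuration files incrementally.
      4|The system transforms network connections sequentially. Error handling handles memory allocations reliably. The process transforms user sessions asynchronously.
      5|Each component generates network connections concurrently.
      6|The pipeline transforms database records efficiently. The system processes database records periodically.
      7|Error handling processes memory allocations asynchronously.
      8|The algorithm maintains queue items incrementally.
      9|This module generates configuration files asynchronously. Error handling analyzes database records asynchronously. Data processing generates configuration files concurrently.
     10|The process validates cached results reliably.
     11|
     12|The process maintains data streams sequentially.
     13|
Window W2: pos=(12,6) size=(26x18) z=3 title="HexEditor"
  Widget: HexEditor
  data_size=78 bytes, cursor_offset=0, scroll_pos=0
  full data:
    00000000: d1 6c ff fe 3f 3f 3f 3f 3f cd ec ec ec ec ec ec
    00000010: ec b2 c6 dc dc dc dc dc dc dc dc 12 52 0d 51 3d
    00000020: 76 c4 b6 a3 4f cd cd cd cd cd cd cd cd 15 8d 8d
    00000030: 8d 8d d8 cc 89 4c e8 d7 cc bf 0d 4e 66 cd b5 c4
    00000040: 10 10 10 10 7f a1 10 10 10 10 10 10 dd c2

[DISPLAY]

    ┃■■■■┠┃ HexEditor              ┃   
    ┃■■■■┃┠────────────────────────┨   
    ┃■■■■┃┃00000000  D1 6c ff fe 3f┃   
    ┃■■■■┃┃00000010  ec b2 c6 dc dc┃   
    ┃■■■■┃┃00000020  76 c4 b6 a3 4f┃   
    ┃■■■■┃┃00000030  8d 8d d8 cc 89┃   
    ┃■■■■┃┃00000040  10 10 10 10 7f┃   
    ┃■■■■┃┃                        ┃   
    ┃■■■■┃┃                        ┃   
    ┃■■■■┃┃                        ┃   
    ┃    ┃┃                        ┃   
    ┃    ┃┃                        ┃   
    ┃    ┃┃                        ┃   
    ┃    ┃┃                        ┃   
    ┗━━━━┃┃                        ┃   


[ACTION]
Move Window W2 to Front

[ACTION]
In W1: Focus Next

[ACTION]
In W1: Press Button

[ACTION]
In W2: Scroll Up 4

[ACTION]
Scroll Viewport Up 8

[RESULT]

                                       
                                       
                                       
                                       
    ┏━━━━━━━━━━━━━━━━━━━━━━┓           
    ┃ Min┏━━━━━━━━━━━━━━━━━━━━━━━━━┓   
    ┠────┃┏━━━━━━━━━━━━━━━━━━━━━━━━┓   
    ┃■■■■┠┃ HexEditor              ┃   
    ┃■■■■┃┠────────────────────────┨   
    ┃■■■■┃┃00000000  D1 6c ff fe 3f┃   
    ┃■■■■┃┃00000010  ec b2 c6 dc dc┃   
    ┃■■■■┃┃00000020  76 c4 b6 a3 4f┃   
    ┃■■■■┃┃00000030  8d 8d d8 cc 89┃   
    ┃■■■■┃┃00000040  10 10 10 10 7f┃   
    ┃■■■■┃┃                        ┃   


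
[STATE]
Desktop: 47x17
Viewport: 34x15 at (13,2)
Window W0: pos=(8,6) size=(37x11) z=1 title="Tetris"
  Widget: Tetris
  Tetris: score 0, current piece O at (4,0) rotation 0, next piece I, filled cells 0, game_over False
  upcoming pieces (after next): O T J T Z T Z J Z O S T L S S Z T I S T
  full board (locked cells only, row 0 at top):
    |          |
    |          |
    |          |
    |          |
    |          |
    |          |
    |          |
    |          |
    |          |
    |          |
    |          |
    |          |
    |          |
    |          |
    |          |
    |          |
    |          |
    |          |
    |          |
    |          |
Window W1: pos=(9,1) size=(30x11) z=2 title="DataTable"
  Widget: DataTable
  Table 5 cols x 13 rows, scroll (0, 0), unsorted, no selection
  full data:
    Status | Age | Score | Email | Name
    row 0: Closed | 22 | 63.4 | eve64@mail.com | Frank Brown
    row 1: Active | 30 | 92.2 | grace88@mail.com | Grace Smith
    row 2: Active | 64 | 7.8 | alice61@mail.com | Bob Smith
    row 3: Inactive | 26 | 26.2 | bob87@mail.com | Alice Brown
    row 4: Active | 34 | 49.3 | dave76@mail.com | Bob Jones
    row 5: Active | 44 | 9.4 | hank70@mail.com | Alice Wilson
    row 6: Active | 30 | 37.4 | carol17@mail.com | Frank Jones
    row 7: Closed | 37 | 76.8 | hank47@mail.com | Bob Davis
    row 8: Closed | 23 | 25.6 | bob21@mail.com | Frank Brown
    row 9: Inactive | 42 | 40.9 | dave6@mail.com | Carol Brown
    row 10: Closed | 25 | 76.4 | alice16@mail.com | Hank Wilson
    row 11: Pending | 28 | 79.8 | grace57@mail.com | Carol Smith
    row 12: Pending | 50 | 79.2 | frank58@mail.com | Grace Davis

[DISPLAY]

taTable                  ┃        
─────────────────────────┨        
tus  │Age│Score│Email    ┃        
─────┼───┼─────┼─────────┃        
sed  │22 │63.4 │eve64@mai┃━━━━━┓  
ive  │30 │92.2 │grace88@m┃     ┃  
ive  │64 │7.8  │alice61@m┃─────┨  
ctive│26 │26.2 │bob87@mai┃     ┃  
ive  │34 │49.3 │dave76@ma┃     ┃  
━━━━━━━━━━━━━━━━━━━━━━━━━┛     ┃  
      │                        ┃  
      │                        ┃  
      │                        ┃  
      │Score:                  ┃  
━━━━━━━━━━━━━━━━━━━━━━━━━━━━━━━┛  


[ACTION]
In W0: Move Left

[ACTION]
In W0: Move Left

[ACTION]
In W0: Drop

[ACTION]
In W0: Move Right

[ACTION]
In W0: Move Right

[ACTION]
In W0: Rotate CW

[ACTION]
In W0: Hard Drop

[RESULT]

taTable                  ┃        
─────────────────────────┨        
tus  │Age│Score│Email    ┃        
─────┼───┼─────┼─────────┃        
sed  │22 │63.4 │eve64@mai┃━━━━━┓  
ive  │30 │92.2 │grace88@m┃     ┃  
ive  │64 │7.8  │alice61@m┃─────┨  
ctive│26 │26.2 │bob87@mai┃     ┃  
ive  │34 │49.3 │dave76@ma┃     ┃  
━━━━━━━━━━━━━━━━━━━━━━━━━┛     ┃  
      │                        ┃  
      │                        ┃  
▓▓    │                        ┃  
▓▓    │Score:                  ┃  
━━━━━━━━━━━━━━━━━━━━━━━━━━━━━━━┛  


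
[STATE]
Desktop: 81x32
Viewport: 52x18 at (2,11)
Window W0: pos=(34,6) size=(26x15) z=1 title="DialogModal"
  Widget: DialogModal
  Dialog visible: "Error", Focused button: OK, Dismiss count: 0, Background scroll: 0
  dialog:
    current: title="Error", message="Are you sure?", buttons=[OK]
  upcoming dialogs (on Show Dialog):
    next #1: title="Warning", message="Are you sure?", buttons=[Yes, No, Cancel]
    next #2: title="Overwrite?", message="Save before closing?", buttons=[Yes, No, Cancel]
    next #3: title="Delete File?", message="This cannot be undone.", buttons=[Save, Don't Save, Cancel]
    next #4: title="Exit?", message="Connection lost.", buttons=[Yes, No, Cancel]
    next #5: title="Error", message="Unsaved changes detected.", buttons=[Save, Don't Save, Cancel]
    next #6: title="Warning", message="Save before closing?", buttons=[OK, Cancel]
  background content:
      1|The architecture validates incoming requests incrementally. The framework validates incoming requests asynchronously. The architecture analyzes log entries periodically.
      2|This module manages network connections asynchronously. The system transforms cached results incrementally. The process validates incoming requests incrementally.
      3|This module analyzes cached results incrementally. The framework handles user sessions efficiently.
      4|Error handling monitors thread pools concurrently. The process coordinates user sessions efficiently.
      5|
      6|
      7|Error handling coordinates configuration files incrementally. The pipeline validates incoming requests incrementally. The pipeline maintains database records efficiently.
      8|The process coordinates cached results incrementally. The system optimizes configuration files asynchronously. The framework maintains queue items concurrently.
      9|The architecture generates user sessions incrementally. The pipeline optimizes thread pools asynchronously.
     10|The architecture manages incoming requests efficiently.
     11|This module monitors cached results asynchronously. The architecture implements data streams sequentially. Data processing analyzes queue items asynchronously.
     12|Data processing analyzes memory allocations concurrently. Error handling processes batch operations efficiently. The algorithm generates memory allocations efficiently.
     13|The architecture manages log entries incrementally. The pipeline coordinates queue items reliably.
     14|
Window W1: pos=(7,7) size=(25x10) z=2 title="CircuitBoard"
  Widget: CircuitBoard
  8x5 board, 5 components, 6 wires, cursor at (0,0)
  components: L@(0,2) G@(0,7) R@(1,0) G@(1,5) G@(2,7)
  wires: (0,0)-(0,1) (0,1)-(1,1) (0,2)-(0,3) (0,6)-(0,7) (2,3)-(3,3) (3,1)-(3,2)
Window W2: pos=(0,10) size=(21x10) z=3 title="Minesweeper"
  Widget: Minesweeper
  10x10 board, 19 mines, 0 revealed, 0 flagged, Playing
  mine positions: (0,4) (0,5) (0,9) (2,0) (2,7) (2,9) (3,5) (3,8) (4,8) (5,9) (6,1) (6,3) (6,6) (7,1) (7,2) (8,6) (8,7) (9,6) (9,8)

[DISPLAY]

Minesweeper       ┃ ─ ·      ┃  ┃This module analyze
──────────────────┨          ┃  ┃Err┌───────────────
■■■■■■■■■         ┃          ┃  ┃   │     Error     
■■■■■■■■■         ┃          ┃  ┃   │ Are you sure? 
■■■■■■■■■         ┃   ·      ┃  ┃Err│      [OK]     
■■■■■■■■■         ┃━━━━━━━━━━┛  ┃The└───────────────
■■■■■■■■■         ┃             ┃The architecture ge
■■■■■■■■■         ┃             ┃The architecture ma
━━━━━━━━━━━━━━━━━━┛             ┃This module monitor
                                ┗━━━━━━━━━━━━━━━━━━━
                                                    
                                                    
                                                    
                                                    
                                                    
                                                    
                                                    
                                                    


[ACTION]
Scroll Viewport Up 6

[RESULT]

                                                    
                                ┏━━━━━━━━━━━━━━━━━━━
     ┏━━━━━━━━━━━━━━━━━━━━━━━┓  ┃ DialogModal       
     ┃ CircuitBoard          ┃  ┠───────────────────
     ┠───────────────────────┨  ┃The architecture va
━━━━━━━━━━━━━━━━━━┓5 6 7     ┃  ┃This module manages
Minesweeper       ┃ ─ ·      ┃  ┃This module analyze
──────────────────┨          ┃  ┃Err┌───────────────
■■■■■■■■■         ┃          ┃  ┃   │     Error     
■■■■■■■■■         ┃          ┃  ┃   │ Are you sure? 
■■■■■■■■■         ┃   ·      ┃  ┃Err│      [OK]     
■■■■■■■■■         ┃━━━━━━━━━━┛  ┃The└───────────────
■■■■■■■■■         ┃             ┃The architecture ge
■■■■■■■■■         ┃             ┃The architecture ma
━━━━━━━━━━━━━━━━━━┛             ┃This module monitor
                                ┗━━━━━━━━━━━━━━━━━━━
                                                    
                                                    


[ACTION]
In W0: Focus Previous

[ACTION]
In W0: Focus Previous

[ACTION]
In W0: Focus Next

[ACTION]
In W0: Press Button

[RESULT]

                                                    
                                ┏━━━━━━━━━━━━━━━━━━━
     ┏━━━━━━━━━━━━━━━━━━━━━━━┓  ┃ DialogModal       
     ┃ CircuitBoard          ┃  ┠───────────────────
     ┠───────────────────────┨  ┃The architecture va
━━━━━━━━━━━━━━━━━━┓5 6 7     ┃  ┃This module manages
Minesweeper       ┃ ─ ·      ┃  ┃This module analyze
──────────────────┨          ┃  ┃Error handling moni
■■■■■■■■■         ┃          ┃  ┃                   
■■■■■■■■■         ┃          ┃  ┃                   
■■■■■■■■■         ┃   ·      ┃  ┃Error handling coor
■■■■■■■■■         ┃━━━━━━━━━━┛  ┃The process coordin
■■■■■■■■■         ┃             ┃The architecture ge
■■■■■■■■■         ┃             ┃The architecture ma
━━━━━━━━━━━━━━━━━━┛             ┃This module monitor
                                ┗━━━━━━━━━━━━━━━━━━━
                                                    
                                                    
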